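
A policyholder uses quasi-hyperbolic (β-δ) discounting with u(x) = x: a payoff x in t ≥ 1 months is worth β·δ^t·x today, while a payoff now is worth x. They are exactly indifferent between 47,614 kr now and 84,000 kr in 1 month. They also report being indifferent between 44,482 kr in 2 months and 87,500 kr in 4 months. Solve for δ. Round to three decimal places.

δ ≈ 0.713

Both payoffs in the second observation are in the future, so β drops out: δ^2·44482 = δ^4·87500 ⇒ δ^2 = 44482/87500 = 0.50837, so δ = 0.71300.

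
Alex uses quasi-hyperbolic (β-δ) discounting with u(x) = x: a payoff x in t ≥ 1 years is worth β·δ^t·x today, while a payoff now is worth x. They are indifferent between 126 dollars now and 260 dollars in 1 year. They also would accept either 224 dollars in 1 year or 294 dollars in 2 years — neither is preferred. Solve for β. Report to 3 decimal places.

β ≈ 0.636

Both payoffs in the second observation are in the future, so β drops out: δ^1·224 = δ^2·294 ⇒ δ = 224/294 = 0.76190.
The first indifference: 126 = β·δ·260, so β = 126/(δ·260) = 126/(0.76190·260) ≈ 0.636.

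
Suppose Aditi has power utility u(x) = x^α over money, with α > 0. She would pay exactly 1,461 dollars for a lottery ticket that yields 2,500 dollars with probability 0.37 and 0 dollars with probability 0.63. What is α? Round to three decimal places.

α ≈ 1.851

EU(lottery) = 0.37·2500^α + 0.63·0 = 0.37·2500^α.
Setting u(1461) equal to that: 1461^α = 0.37·2500^α ⇒ (1461/2500)^α = 0.37.
α = ln(0.37) / ln(1461/2500) = -0.994252/-0.537170 ≈ 1.851.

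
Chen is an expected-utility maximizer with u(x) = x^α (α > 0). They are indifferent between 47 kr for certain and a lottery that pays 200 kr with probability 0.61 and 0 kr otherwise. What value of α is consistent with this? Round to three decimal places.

α ≈ 0.341

EU(lottery) = 0.61·200^α + 0.39·0 = 0.61·200^α.
Equating: 47^α = 0.61·200^α, i.e. 0.2350^α = 0.61.
Take logs: α = ln 0.61 / ln(47/200) ≈ 0.34132.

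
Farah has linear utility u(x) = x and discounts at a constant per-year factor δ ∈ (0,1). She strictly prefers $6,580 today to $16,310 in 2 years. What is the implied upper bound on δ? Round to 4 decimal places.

Under u(x) = x this choice says 6580 > δ^2·16310.
Hence δ^2 < 6580/16310 = 0.40343, and x ↦ x^(1/2) is increasing on (0,∞).
δ < (6580/16310)^(1/2) ≈ 0.6352.

δ < 0.6352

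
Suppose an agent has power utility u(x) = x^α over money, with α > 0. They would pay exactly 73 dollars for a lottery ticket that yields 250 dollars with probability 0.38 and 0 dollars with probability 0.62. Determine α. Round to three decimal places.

The lottery's expected utility is 0.38·u(250) + 0.62·u(0) = 0.38·250^α (since u(0) = 0 for α > 0).
Indifference: 73^α = 0.38·250^α, so (73/250)^α = 0.38.
Taking logs: α·ln(73/250) = ln(0.38), so α = -0.967584 / -1.231001 ≈ 0.786.

α ≈ 0.786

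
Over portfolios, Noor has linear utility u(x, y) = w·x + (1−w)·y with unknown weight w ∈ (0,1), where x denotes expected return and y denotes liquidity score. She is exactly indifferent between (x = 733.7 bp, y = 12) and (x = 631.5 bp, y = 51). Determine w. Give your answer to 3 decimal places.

u(733.7,12) = u(631.5,51) means w·733.7 + (1−w)·12 = w·631.5 + (1−w)·51.
Rearranging, 102.2·w − 39·(1−w) = 0.
The marginal rate of substitution is 39/102.2, so w = 39/(102.2+39) = 0.276.

w = 0.276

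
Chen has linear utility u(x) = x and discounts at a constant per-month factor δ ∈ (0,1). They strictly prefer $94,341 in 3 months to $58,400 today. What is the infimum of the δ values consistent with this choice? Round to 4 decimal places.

The preference means 58400 < δ^3·94341.
Dividing by 94341: δ^3 > 0.61903. Both sides are positive, so the cube root keeps the direction.
δ > 0.61903^(1/3) = 0.8523.

δ > 0.8523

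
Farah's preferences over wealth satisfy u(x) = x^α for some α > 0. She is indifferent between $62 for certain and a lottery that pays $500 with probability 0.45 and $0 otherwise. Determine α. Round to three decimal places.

The lottery's expected utility is 0.45·u(500) + 0.55·u(0) = 0.45·500^α (since u(0) = 0 for α > 0).
Indifference: 62^α = 0.45·500^α, so (62/500)^α = 0.45.
Taking logs: α·ln(62/500) = ln(0.45), so α = -0.798508 / -2.087474 ≈ 0.383.

α ≈ 0.383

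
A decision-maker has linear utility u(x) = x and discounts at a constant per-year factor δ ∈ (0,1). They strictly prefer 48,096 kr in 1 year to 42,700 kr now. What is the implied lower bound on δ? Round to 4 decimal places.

δ > 0.8878

The preference means 42700 < δ·48096.
Dividing through by 48096 gives δ > 0.88781.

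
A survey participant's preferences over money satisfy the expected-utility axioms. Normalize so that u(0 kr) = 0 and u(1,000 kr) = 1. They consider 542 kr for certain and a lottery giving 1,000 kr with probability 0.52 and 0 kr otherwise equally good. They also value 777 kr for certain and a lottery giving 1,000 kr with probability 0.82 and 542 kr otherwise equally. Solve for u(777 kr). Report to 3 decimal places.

0.914

From the first indifference, u(542 kr) = 0.52·u(1,000 kr) + 0.48·u(0 kr) = 0.52·1 + 0.48·0 = 0.52.
Then u(777 kr) = 0.82·u(1,000 kr) + 0.18·u(542 kr) = 0.82·1.00 + 0.18·0.52 = 0.9136.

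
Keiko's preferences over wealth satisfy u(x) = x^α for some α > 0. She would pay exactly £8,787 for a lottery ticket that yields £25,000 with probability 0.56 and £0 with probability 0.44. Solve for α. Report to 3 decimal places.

EU(lottery) = 0.56·25000^α + 0.44·0 = 0.56·25000^α.
Equating: 8787^α = 0.56·25000^α, i.e. 0.3515^α = 0.56.
α = ln(0.56) / ln(8787/25000) = -0.579818/-1.045602 ≈ 0.555.

α ≈ 0.555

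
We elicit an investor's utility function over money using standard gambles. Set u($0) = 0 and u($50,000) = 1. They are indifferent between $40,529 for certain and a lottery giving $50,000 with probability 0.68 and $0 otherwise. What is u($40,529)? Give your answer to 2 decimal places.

0.68

u($40,529) equals the lottery's expected utility: 0.68·1 + 0.32·0 = 0.68.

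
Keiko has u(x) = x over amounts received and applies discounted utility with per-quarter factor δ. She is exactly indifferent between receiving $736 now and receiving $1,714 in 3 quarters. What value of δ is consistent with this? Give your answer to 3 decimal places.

Equating discounted utilities: u(736) = δ^3·u(1714) ⇒ δ^3 = u(736)/u(1714).
With u(x) = x: δ^3 = 736/1714 = 0.42940.
Taking the cube root: δ = 0.42940^(1/3) ≈ 0.754.

δ ≈ 0.754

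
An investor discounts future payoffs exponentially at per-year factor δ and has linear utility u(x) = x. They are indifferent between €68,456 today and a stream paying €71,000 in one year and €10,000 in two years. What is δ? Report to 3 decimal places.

δ ≈ 0.860

Present value of the stream is 71000·δ + 10000·δ². Indifference gives 71000δ + 10000δ² = 68456.
Rearranged: 10000δ² + 71000δ − 68456 = 0.
By the quadratic formula (taking the positive root), δ = (−71000 + √7779240000.00) / 20000 ≈ 0.860.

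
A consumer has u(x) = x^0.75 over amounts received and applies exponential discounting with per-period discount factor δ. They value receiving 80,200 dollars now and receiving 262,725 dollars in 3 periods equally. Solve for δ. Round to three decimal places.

δ ≈ 0.743

Equating discounted utilities: u(80200) = δ^3·u(262725) ⇒ δ^3 = u(80200)/u(262725).
Since u(x) = x^0.75, δ^3 = (80200/262725)^0.75 = 0.30526^0.75 = 0.41068.
Hence δ = (0.41068)^(1/3) = 0.74331.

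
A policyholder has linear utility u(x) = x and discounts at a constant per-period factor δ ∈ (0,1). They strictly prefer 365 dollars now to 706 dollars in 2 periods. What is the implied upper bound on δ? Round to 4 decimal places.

δ < 0.7190

Comparing present values: 365 > δ^2·706.
Hence δ^2 < 365/706 = 0.51700, and x ↦ x^(1/2) is increasing on (0,∞).
δ < (365/706)^(1/2) ≈ 0.7190.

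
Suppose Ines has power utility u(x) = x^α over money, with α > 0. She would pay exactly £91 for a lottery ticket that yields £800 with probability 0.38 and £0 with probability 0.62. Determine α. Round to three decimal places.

EU(lottery) = 0.38·800^α + 0.62·0 = 0.38·800^α.
Equating: 91^α = 0.38·800^α, i.e. 0.1138^α = 0.38.
Taking logs: α·ln(91/800) = ln(0.38), so α = -0.967584 / -2.173752 ≈ 0.445.

α ≈ 0.445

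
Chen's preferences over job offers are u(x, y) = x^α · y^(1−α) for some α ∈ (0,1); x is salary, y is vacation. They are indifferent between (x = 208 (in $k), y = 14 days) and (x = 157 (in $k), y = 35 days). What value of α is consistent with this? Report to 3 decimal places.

α ≈ 0.765

The Cobb–Douglas utilities coincide, so 208^α·14^(1−α) = 157^α·35^(1−α).
(208/157)^α = (35/14)^(1−α); take logs: α·ln(208/157) = (1−α)·ln(35/14), i.e. α·0.281292 = (1−α)·0.916291.
So α/(1−α) = (0.916291)/(0.281292) = 3.257437, and α = 3.257437/4.257437 ≈ 0.765.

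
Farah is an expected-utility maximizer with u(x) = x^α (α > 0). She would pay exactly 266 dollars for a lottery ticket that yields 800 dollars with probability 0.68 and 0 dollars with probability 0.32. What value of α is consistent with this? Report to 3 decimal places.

α ≈ 0.350

Since u(0) = 0, the lottery's EU is 0.68·800^α.
Setting u(266) equal to that: 266^α = 0.68·800^α ⇒ (266/800)^α = 0.68.
Take logs: α = ln 0.68 / ln(266/800) ≈ 0.35025.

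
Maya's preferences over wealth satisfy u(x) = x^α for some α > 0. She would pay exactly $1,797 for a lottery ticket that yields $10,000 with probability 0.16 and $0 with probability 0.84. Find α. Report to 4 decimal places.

α ≈ 1.0676

The lottery's expected utility is 0.16·u(10000) + 0.84·u(0) = 0.16·10000^α (since u(0) = 0 for α > 0).
Indifference: 1797^α = 0.16·10000^α, so (1797/10000)^α = 0.16.
Taking logs: α·ln(1797/10000) = ln(0.16), so α = -1.8325815 / -1.7164665 ≈ 1.0676.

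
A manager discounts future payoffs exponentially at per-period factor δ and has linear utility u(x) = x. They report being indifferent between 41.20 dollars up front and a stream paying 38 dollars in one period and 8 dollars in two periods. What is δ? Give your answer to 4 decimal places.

δ ≈ 0.9099

Present value of the stream is 38·δ + 8·δ². Indifference gives 38δ + 8δ² = 41.20.
That is, 8δ² + 38δ − 41.20 = 0, a quadratic in δ.
The positive root is δ = [−38 + √(38² + 4·8·41.20)] / (2·8) = (−38 + 52.559)/16 ≈ 0.9099.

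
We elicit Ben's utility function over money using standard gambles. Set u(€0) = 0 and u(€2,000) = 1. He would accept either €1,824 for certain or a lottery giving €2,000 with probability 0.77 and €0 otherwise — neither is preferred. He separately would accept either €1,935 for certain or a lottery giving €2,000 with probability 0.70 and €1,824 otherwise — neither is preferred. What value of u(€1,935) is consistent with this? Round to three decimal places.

0.931

From the first indifference, u(€1,824) = 0.77·u(€2,000) + 0.23·u(€0) = 0.77·1 + 0.23·0 = 0.77.
Then u(€1,935) = 0.70·u(€2,000) + 0.30·u(€1,824) = 0.70·1.00 + 0.30·0.77 = 0.9310.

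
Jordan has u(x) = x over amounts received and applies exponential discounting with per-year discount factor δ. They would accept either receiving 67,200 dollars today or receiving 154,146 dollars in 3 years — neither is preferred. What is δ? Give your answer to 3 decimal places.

Indifference means u(67200) = δ^3 · u(154146), so δ^3 = u(67200)/u(154146).
With u(x) = x: δ^3 = 67200/154146 = 0.43595.
Taking the cube root: δ = 0.43595^(1/3) ≈ 0.758.

δ ≈ 0.758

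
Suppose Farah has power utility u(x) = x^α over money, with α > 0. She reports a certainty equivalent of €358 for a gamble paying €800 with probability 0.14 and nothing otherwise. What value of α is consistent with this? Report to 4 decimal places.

The lottery's expected utility is 0.14·u(800) + 0.86·u(0) = 0.14·800^α (since u(0) = 0 for α > 0).
Setting u(358) equal to that: 358^α = 0.14·800^α ⇒ (358/800)^α = 0.14.
α = ln(0.14) / ln(358/800) = -1.9661129/-0.8040787 ≈ 2.4452.

α ≈ 2.4452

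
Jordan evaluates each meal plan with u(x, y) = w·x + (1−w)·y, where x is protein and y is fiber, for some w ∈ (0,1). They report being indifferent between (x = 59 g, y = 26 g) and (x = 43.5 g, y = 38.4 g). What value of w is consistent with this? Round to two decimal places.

u(59,26) = u(43.5,38.4) means w·59 + (1−w)·26 = w·43.5 + (1−w)·38.4.
Collecting terms: w·15.5 = (1−w)·12.4.
The marginal rate of substitution is 12.4/15.5, so w = 12.4/(15.5+12.4) = 0.44.

w = 0.44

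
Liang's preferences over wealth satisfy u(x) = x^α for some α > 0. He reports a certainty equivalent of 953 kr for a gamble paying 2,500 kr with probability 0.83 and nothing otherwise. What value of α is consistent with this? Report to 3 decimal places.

The lottery's expected utility is 0.83·u(2500) + 0.17·u(0) = 0.83·2500^α (since u(0) = 0 for α > 0).
Indifference: 953^α = 0.83·2500^α, so (953/2500)^α = 0.83.
α = ln(0.83) / ln(953/2500) = -0.186330/-0.964431 ≈ 0.193.

α ≈ 0.193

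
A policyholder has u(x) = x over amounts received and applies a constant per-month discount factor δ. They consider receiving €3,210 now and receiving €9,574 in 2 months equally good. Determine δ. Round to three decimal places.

δ ≈ 0.579

Equating discounted utilities: u(3210) = δ^2·u(9574) ⇒ δ^2 = u(3210)/u(9574).
With u(x) = x: δ^2 = 3210/9574 = 0.33528.
Taking the square root: δ = 0.33528^(1/2) ≈ 0.579.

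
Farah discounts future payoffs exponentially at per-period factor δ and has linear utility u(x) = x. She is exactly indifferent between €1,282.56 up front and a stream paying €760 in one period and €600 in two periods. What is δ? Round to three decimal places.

Equating present values: 1282.56 = 760δ + 600δ².
So 600δ² + 760δ − 1282.56 = 0.
The positive root is δ = [−760 + √(760² + 4·600·1282.56)] / (2·600) = (−760 + 1912.000)/1200 ≈ 0.960.

δ ≈ 0.960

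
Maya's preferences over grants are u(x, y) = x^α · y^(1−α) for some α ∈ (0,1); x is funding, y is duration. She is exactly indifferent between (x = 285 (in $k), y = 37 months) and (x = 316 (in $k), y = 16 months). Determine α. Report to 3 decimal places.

α ≈ 0.890

Indifference: 285^α · 37^(1−α) = 316^α · 16^(1−α).
Taking logs: α·ln 285 + (1−α)·ln 37 = α·ln 316 + (1−α)·ln 16, i.e. α·-0.103253 = (1−α)·-0.838329.
So α/(1−α) = (-0.838329)/(-0.103253) = 8.119173, and α = 8.119173/9.119173 ≈ 0.890.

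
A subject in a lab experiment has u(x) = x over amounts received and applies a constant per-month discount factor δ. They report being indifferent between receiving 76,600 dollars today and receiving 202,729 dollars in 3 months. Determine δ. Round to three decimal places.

δ ≈ 0.723

Equating discounted utilities: u(76600) = δ^3·u(202729) ⇒ δ^3 = u(76600)/u(202729).
With u(x) = x: δ^3 = 76600/202729 = 0.37784.
Taking the cube root: δ = 0.37784^(1/3) ≈ 0.723.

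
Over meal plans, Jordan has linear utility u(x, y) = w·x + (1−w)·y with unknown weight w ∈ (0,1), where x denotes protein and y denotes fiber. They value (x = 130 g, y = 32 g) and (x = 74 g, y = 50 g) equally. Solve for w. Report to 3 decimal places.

w = 0.243

Indifference: w·130 + (1−w)·32 = w·74 + (1−w)·50.
w·(130−74) = (1−w)·(50−32), i.e. w·56 = (1−w)·18.
The marginal rate of substitution is 18/56, so w = 18/(56+18) = 0.243.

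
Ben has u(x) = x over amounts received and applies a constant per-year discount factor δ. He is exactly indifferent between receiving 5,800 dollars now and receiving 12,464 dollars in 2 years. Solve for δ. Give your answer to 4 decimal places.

Indifference means u(5800) = δ^2 · u(12464), so δ^2 = u(5800)/u(12464).
With u(x) = x: δ^2 = 5800/12464 = 0.46534.
Taking the square root: δ = 0.46534^(1/2) ≈ 0.6822.

δ ≈ 0.6822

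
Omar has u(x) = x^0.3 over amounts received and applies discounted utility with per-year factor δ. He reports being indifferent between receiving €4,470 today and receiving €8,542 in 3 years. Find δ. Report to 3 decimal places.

δ ≈ 0.937

The payoff in 3 years is discounted by δ^3, so u(4470) = δ^3·u(8542) and δ^3 = u(4470)/u(8542).
Since u(x) = x^0.3, δ^3 = (4470/8542)^0.3 = 0.52330^0.3 = 0.82343.
So δ = 0.82343^(1/3) ≈ 0.937.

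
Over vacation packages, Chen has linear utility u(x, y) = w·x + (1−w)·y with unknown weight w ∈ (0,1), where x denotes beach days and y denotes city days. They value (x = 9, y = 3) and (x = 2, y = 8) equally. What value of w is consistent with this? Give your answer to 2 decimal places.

Equating utilities: w·9 + (1−w)·3 = w·2 + (1−w)·8.
w·(9−2) = (1−w)·(8−3), i.e. w·7 = (1−w)·5.
So w/(1−w) = 5/7 = 0.7143, giving w = 5/(7+5) = 0.42.

w = 0.42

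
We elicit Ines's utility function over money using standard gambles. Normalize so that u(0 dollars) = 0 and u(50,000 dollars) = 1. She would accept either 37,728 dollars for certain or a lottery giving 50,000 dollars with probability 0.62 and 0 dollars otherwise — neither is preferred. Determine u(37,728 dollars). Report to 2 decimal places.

u(37,728 dollars) equals the lottery's expected utility: 0.62·1 + 0.38·0 = 0.62.

0.62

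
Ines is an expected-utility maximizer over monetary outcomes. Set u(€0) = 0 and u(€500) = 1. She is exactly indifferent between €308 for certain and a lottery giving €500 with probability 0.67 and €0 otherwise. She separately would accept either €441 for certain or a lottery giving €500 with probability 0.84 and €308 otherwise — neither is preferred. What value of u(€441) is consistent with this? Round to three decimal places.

0.947

From the first indifference, u(€308) = 0.67·u(€500) + 0.33·u(€0) = 0.67·1 + 0.33·0 = 0.67.
Then u(€441) = 0.84·u(€500) + 0.16·u(€308) = 0.84·1.00 + 0.16·0.67 = 0.9472.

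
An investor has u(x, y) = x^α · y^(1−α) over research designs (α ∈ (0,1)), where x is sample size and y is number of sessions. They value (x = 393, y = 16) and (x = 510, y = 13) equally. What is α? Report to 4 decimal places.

α ≈ 0.4434

Indifference: 393^α · 16^(1−α) = 510^α · 13^(1−α).
Rearrange to (393/510)^α = (13/16)^(1−α) and take logs: α·-0.2606011 = (1−α)·-0.2076394.
Thus α·(-0.4682405) = -0.2076394, so α = -0.2076394/-0.4682405 ≈ 0.4434.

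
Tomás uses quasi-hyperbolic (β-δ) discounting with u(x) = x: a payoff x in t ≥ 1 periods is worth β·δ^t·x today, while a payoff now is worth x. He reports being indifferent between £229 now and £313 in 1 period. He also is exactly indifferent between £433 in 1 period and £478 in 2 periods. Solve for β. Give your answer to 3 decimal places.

Both payoffs in the second observation are in the future, so β drops out: δ^1·433 = δ^2·478 ⇒ δ = 433/478 = 0.90586.
The first indifference: 229 = β·δ·313, so β = 229/(δ·313) = 229/(0.90586·313) ≈ 0.808.

β ≈ 0.808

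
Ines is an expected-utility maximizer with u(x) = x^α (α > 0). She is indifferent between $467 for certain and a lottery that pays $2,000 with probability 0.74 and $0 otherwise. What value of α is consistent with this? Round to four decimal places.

α ≈ 0.2070

Since u(0) = 0, the lottery's EU is 0.74·2000^α.
Indifference: 467^α = 0.74·2000^α, so (467/2000)^α = 0.74.
Taking logs: α·ln(467/2000) = ln(0.74), so α = -0.3011051 / -1.4545732 ≈ 0.2070.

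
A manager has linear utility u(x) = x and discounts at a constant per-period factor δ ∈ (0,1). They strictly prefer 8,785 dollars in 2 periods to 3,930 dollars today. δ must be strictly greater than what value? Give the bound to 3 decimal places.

Under u(x) = x this choice says 3930 < δ^2·8785.
Hence δ^2 > 3930/8785 = 0.44735, and x ↦ x^(1/2) is increasing on (0,∞).
δ > 0.44735^(1/2) = 0.669.

δ > 0.669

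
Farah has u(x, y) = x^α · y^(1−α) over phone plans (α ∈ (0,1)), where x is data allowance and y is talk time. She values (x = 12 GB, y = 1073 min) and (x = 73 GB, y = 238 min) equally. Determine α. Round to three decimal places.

Set the two utilities equal: 12^α·1073^(1−α) = 73^α·238^(1−α).
Taking logs: α·ln 12 + (1−α)·ln 1073 = α·ln 73 + (1−α)·ln 238, i.e. α·-1.805553 = (1−α)·-1.505943.
So α/(1−α) = (-1.505943)/(-1.805553) = 0.834062, and α = 0.834062/1.834062 ≈ 0.455.

α ≈ 0.455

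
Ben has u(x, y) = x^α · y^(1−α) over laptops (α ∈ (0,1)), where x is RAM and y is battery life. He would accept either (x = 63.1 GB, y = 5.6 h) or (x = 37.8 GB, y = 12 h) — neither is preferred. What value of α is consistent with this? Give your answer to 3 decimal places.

Set the two utilities equal: 63.1^α·5.6^(1−α) = 37.8^α·12^(1−α).
Rearrange to (63.1/37.8)^α = (12/5.6)^(1−α) and take logs: α·0.512412 = (1−α)·0.762140.
With A = 0.512412 and B = 0.762140: α·A = (1−α)·B, so α = B/(A+B) = 0.762140/1.274552 ≈ 0.598.

α ≈ 0.598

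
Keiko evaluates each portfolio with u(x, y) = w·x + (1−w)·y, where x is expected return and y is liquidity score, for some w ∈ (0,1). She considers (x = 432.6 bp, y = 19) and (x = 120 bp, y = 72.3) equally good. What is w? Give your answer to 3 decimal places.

Indifference: w·432.6 + (1−w)·19 = w·120 + (1−w)·72.3.
Collecting terms: w·312.6 = (1−w)·53.3.
Hence w = 53.3/(312.6+53.3) = 53.3/365.9 = 0.146.

w = 0.146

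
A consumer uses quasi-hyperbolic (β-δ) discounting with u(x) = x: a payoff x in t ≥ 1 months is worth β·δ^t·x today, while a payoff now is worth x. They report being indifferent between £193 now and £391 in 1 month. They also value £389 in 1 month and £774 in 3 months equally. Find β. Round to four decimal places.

The second indifference involves only future payoffs, so β cancels: β·δ^1·389 = β·δ^3·774, giving δ^2 = 389/774 = 0.50258, so δ = 0.70893.
Now use the now-vs-future pair: 193 = β·δ·391 gives β = 193/(0.70893·391) ≈ 0.6963.

β ≈ 0.6963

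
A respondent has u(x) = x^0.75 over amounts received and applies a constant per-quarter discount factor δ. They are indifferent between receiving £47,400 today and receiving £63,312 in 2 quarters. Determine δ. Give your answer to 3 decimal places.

δ ≈ 0.897

Indifference means u(47400) = δ^2 · u(63312), so δ^2 = u(47400)/u(63312).
Since u(x) = x^0.75, δ^2 = (47400/63312)^0.75 = 0.74867^0.75 = 0.80486.
So δ = 0.80486^(1/2) ≈ 0.897.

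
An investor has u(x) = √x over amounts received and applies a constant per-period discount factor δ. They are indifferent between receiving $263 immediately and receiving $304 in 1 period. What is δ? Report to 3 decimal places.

Equating discounted utilities: u(263) = δ·u(304) ⇒ δ = u(263)/u(304).
Since u(x) = √x, δ = √(263/304) = 0.93012.

δ ≈ 0.930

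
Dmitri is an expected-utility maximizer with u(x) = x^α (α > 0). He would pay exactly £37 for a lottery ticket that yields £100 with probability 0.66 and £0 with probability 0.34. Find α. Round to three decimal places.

EU(lottery) = 0.66·100^α + 0.34·0 = 0.66·100^α.
Indifference: 37^α = 0.66·100^α, so (37/100)^α = 0.66.
Take logs: α = ln 0.66 / ln(37/100) ≈ 0.41792.

α ≈ 0.418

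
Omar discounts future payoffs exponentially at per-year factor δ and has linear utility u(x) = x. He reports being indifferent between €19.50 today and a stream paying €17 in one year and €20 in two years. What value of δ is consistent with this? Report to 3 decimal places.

Present value of the stream is 17·δ + 20·δ². Indifference gives 17δ + 20δ² = 19.50.
So 20δ² + 17δ − 19.50 = 0.
By the quadratic formula (taking the positive root), δ = (−17 + √1849.00) / 40 ≈ 0.650.

δ ≈ 0.650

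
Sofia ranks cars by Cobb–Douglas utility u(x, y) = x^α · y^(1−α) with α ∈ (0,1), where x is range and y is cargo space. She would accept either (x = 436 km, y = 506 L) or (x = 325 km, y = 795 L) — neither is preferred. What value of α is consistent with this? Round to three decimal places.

Indifference: 436^α · 506^(1−α) = 325^α · 795^(1−α).
Taking logs: α·ln 436 + (1−α)·ln 506 = α·ln 325 + (1−α)·ln 795, i.e. α·0.293817 = (1−α)·0.451805.
With A = 0.293817 and B = 0.451805: α·A = (1−α)·B, so α = B/(A+B) = 0.451805/0.745622 ≈ 0.606.

α ≈ 0.606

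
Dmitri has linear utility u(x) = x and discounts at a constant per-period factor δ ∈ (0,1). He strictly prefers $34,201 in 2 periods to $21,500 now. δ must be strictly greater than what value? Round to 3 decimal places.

Under u(x) = x this choice says 21500 < δ^2·34201.
Hence δ^2 > 21500/34201 = 0.62864, and x ↦ x^(1/2) is increasing on (0,∞).
δ > 0.62864^(1/2) = 0.793.

δ > 0.793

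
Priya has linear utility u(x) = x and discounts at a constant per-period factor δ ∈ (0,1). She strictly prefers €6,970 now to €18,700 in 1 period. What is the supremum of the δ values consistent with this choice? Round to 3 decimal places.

δ < 0.373

Under u(x) = x this choice says 6970 > δ·18700.
Dividing through by 18700 gives δ < 0.37273.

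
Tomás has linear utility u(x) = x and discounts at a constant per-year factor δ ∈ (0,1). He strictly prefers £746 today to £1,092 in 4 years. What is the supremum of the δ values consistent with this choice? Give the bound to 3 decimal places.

Comparing present values: 746 > δ^4·1092.
Hence δ^4 < 746/1092 = 0.68315, and x ↦ x^(1/4) is increasing on (0,∞).
δ < (746/1092)^(1/4) ≈ 0.909.

δ < 0.909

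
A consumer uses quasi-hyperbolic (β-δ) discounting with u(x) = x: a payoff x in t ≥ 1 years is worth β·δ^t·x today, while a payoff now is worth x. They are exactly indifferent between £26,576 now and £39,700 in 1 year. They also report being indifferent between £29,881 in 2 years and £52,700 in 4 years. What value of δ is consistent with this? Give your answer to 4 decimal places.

From the later pair, β·δ^2·29881 = β·δ^4·52700; dividing through, δ^2 = 29881/52700 = 0.56700, so δ = 0.75300.

δ ≈ 0.7530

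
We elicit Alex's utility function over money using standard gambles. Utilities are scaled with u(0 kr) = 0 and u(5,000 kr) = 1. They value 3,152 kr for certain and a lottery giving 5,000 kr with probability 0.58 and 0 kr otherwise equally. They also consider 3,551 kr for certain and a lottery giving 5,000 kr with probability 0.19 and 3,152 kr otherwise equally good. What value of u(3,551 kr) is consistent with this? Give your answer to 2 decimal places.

0.66

The first gamble pins u(3,152 kr): it must equal 0.58·1 + 0.42·0 = 0.58.
Then u(3,551 kr) = 0.19·u(5,000 kr) + 0.81·u(3,152 kr) = 0.19·1.00 + 0.81·0.58 = 0.6598.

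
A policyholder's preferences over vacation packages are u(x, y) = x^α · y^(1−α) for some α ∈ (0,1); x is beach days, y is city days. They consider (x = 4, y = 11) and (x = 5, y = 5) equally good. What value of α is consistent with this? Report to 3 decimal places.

Indifference: 4^α · 11^(1−α) = 5^α · 5^(1−α).
Taking logs: α·ln 4 + (1−α)·ln 11 = α·ln 5 + (1−α)·ln 5, i.e. α·-0.223144 = (1−α)·-0.788457.
So α/(1−α) = (-0.788457)/(-0.223144) = 3.533400, and α = 3.533400/4.533400 ≈ 0.779.

α ≈ 0.779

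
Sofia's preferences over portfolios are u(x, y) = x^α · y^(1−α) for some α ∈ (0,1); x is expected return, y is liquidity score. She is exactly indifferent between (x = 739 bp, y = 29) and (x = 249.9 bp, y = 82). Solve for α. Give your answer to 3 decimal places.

Indifference: 739^α · 29^(1−α) = 249.9^α · 82^(1−α).
Taking logs: α·ln 739 + (1−α)·ln 29 = α·ln 249.9 + (1−α)·ln 82, i.e. α·1.084237 = (1−α)·1.039423.
With A = 1.084237 and B = 1.039423: α·A = (1−α)·B, so α = B/(A+B) = 1.039423/2.123660 ≈ 0.489.

α ≈ 0.489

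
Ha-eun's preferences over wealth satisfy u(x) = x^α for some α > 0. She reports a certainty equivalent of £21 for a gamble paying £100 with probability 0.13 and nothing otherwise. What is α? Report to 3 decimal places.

α ≈ 1.307

The lottery's expected utility is 0.13·u(100) + 0.87·u(0) = 0.13·100^α (since u(0) = 0 for α > 0).
Equating: 21^α = 0.13·100^α, i.e. 0.2100^α = 0.13.
α = ln(0.13) / ln(21/100) = -2.040221/-1.560648 ≈ 1.307.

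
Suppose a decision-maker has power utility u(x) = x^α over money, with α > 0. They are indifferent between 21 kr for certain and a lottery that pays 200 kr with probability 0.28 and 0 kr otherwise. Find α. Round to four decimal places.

α ≈ 0.5648

EU(lottery) = 0.28·200^α + 0.72·0 = 0.28·200^α.
Equating: 21^α = 0.28·200^α, i.e. 0.1050^α = 0.28.
Take logs: α = ln 0.28 / ln(21/200) ≈ 0.564810.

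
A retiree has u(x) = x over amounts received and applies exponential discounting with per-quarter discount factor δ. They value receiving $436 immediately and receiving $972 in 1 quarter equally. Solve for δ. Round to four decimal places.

δ ≈ 0.4486

Equating discounted utilities: u(436) = δ·u(972) ⇒ δ = u(436)/u(972).
With u(x) = x: δ = 436/972 = 0.44856.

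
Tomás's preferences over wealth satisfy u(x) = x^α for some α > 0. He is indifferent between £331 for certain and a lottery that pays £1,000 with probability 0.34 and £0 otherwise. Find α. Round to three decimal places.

The lottery's expected utility is 0.34·u(1000) + 0.66·u(0) = 0.34·1000^α (since u(0) = 0 for α > 0).
Indifference: 331^α = 0.34·1000^α, so (331/1000)^α = 0.34.
Take logs: α = ln 0.34 / ln(331/1000) ≈ 0.97574.

α ≈ 0.976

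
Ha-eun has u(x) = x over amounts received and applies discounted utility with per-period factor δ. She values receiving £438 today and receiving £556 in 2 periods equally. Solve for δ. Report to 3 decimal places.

δ ≈ 0.888

Indifference means u(438) = δ^2 · u(556), so δ^2 = u(438)/u(556).
With u(x) = x: δ^2 = 438/556 = 0.78777.
So δ = 0.78777^(1/2) ≈ 0.888.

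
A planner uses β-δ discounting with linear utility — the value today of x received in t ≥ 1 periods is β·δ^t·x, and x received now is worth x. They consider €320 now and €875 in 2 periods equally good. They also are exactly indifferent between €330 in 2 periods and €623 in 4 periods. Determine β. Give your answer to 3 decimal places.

β ≈ 0.690

From the later pair, β·δ^2·330 = β·δ^4·623; dividing through, δ^2 = 330/623 = 0.52970, so δ = 0.72780.
Now use the now-vs-future pair: 320 = β·δ^2·875 gives β = 320/(0.52970·875) ≈ 0.690.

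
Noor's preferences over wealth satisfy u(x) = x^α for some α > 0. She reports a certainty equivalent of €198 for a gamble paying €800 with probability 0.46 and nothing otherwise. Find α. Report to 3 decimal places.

Since u(0) = 0, the lottery's EU is 0.46·800^α.
Setting u(198) equal to that: 198^α = 0.46·800^α ⇒ (198/800)^α = 0.46.
Take logs: α = ln 0.46 / ln(198/800) ≈ 0.55612.

α ≈ 0.556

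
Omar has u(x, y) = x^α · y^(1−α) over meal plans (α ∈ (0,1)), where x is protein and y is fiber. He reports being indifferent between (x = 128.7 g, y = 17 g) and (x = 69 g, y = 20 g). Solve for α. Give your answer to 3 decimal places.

α ≈ 0.207

Indifference: 128.7^α · 17^(1−α) = 69^α · 20^(1−α).
Taking logs: α·ln 128.7 + (1−α)·ln 17 = α·ln 69 + (1−α)·ln 20, i.e. α·0.623378 = (1−α)·0.162519.
So α/(1−α) = (0.162519)/(0.623378) = 0.260707, and α = 0.260707/1.260707 ≈ 0.207.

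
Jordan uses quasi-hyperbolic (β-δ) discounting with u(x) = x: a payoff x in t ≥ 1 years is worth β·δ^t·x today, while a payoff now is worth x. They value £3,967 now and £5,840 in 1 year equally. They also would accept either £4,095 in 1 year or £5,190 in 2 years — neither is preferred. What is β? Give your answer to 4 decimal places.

β ≈ 0.8609

The second indifference involves only future payoffs, so β cancels: β·δ^1·4095 = β·δ^2·5190, giving δ = 4095/5190 = 0.78902.
Substituting δ into 3967 = β·δ·5840: β = 3967/(4607.861) ≈ 0.8609.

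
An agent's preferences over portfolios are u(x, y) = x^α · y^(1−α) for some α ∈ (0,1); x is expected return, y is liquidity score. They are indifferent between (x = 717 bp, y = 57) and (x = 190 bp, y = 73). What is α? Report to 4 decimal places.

The Cobb–Douglas utilities coincide, so 717^α·57^(1−α) = 190^α·73^(1−α).
Taking logs: α·ln 717 + (1−α)·ln 57 = α·ln 190 + (1−α)·ln 73, i.e. α·1.3280518 = (1−α)·0.2474082.
Thus α·(1.5754600) = 0.2474082, so α = 0.2474082/1.5754600 ≈ 0.1570.

α ≈ 0.1570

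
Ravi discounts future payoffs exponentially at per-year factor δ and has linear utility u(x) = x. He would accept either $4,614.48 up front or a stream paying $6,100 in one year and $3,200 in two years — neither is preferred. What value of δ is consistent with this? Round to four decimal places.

δ ≈ 0.5800

The stream is worth 6100δ + 3200δ² today, so 6100δ + 3200δ² = 4614.48.
Rearranged: 3200δ² + 6100δ − 4614.48 = 0.
δ = (−6100 + √(6100² + 4·3200·4614.48)) / (2·3200) = (−6100 + √96275344.00) / 6400 ≈ 0.5800.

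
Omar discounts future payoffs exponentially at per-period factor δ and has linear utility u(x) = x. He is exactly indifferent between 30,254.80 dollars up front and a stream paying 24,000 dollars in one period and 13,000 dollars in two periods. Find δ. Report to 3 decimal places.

δ ≈ 0.860

Equating present values: 30254.80 = 24000δ + 13000δ².
That is, 13000δ² + 24000δ − 30254.80 = 0, a quadratic in δ.
δ = (−24000 + √(24000² + 4·13000·30254.80)) / (2·13000) = (−24000 + √2149249600.00) / 26000 ≈ 0.860.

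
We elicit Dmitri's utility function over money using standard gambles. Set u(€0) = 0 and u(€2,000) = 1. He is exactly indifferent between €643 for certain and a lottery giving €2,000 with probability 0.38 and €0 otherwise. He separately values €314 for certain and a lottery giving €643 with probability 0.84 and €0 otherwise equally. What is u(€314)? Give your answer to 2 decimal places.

From the first indifference, u(€643) = 0.38·u(€2,000) + 0.62·u(€0) = 0.38·1 + 0.62·0 = 0.38.
The second indifference gives u(€314) = 0.84·u(€643) + 0.16·u(€0) = 0.84·0.38 + 0.16·0.00 = 0.3192.

0.32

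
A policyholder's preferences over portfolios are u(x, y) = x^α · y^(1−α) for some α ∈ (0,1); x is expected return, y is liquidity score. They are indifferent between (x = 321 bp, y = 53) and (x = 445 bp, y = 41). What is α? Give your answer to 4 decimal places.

The Cobb–Douglas utilities coincide, so 321^α·53^(1−α) = 445^α·41^(1−α).
Taking logs: α·ln 321 + (1−α)·ln 53 = α·ln 445 + (1−α)·ln 41, i.e. α·-0.3266332 = (1−α)·-0.2567198.
With A = -0.3266332 and B = -0.2567198: α·A = (1−α)·B, so α = B/(A+B) = -0.2567198/-0.5833530 ≈ 0.4401.

α ≈ 0.4401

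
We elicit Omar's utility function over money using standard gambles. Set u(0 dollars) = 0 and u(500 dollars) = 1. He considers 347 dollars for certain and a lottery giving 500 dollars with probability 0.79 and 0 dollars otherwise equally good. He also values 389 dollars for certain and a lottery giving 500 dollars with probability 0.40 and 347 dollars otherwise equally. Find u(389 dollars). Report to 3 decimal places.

First, u(347 dollars) = 0.79·u(500 dollars) + 0.21·u(0 dollars) = 0.79.
Then u(389 dollars) = 0.40·u(500 dollars) + 0.60·u(347 dollars) = 0.40·1.00 + 0.60·0.79 = 0.8740.

0.874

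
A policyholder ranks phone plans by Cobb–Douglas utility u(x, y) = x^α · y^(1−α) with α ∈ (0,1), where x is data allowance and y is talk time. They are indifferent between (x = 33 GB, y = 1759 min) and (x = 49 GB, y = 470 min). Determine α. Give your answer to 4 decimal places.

α ≈ 0.7695

Indifference: 33^α · 1759^(1−α) = 49^α · 470^(1−α).
Taking logs: α·ln 33 + (1−α)·ln 1759 = α·ln 49 + (1−α)·ln 470, i.e. α·-0.3953127 = (1−α)·-1.3197681.
So α/(1−α) = (-1.3197681)/(-0.3953127) = 3.3385421, and α = 3.3385421/4.3385421 ≈ 0.7695.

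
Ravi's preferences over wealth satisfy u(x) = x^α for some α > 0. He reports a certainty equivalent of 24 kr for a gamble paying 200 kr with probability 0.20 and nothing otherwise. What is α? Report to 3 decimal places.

α ≈ 0.759

The lottery's expected utility is 0.20·u(200) + 0.80·u(0) = 0.20·200^α (since u(0) = 0 for α > 0).
Equating: 24^α = 0.20·200^α, i.e. 0.1200^α = 0.20.
Taking logs: α·ln(24/200) = ln(0.20), so α = -1.609438 / -2.120264 ≈ 0.759.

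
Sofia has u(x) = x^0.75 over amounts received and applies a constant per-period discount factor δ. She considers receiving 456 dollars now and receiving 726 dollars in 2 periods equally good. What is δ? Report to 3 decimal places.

δ ≈ 0.840

Indifference means u(456) = δ^2 · u(726), so δ^2 = u(456)/u(726).
Since u(x) = x^0.75, δ^2 = (456/726)^0.75 = 0.62810^0.75 = 0.70554.
Taking the square root: δ = 0.70554^(1/2) ≈ 0.840.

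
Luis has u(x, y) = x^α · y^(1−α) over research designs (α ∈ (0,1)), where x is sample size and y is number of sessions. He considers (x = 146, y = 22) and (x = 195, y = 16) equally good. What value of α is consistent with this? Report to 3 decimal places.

α ≈ 0.524

Indifference: 146^α · 22^(1−α) = 195^α · 16^(1−α).
Rearrange to (146/195)^α = (16/22)^(1−α) and take logs: α·-0.289393 = (1−α)·-0.318454.
Thus α·(-0.607847) = -0.318454, so α = -0.318454/-0.607847 ≈ 0.524.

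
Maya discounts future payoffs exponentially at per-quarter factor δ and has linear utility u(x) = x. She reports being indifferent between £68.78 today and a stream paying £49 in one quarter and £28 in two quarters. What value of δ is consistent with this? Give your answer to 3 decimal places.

Equating present values: 68.78 = 49δ + 28δ².
That is, 28δ² + 49δ − 68.78 = 0, a quadratic in δ.
δ = (−49 + √(49² + 4·28·68.78)) / (2·28) = (−49 + √10104.36) / 56 ≈ 0.920.

δ ≈ 0.920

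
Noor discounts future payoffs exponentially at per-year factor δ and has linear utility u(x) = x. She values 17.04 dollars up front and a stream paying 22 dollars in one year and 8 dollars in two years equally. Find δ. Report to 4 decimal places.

Present value of the stream is 22·δ + 8·δ². Indifference gives 22δ + 8δ² = 17.04.
So 8δ² + 22δ − 17.04 = 0.
By the quadratic formula (taking the positive root), δ = (−22 + √1029.28) / 16 ≈ 0.6301.

δ ≈ 0.6301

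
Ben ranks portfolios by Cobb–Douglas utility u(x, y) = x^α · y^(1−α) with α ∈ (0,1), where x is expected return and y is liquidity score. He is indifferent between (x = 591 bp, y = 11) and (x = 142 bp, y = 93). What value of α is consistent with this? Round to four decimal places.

α ≈ 0.5995

The Cobb–Douglas utilities coincide, so 591^α·11^(1−α) = 142^α·93^(1−α).
(591/142)^α = (93/11)^(1−α); take logs: α·ln(591/142) = (1−α)·ln(93/11), i.e. α·1.4259890 = (1−α)·2.1347042.
Thus α·(3.5606932) = 2.1347042, so α = 2.1347042/3.5606932 ≈ 0.5995.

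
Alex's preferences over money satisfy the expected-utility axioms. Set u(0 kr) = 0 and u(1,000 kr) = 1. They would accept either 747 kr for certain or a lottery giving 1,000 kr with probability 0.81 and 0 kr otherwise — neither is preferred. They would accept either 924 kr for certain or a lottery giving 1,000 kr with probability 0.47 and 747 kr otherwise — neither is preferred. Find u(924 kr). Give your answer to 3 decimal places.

0.899

The first gamble pins u(747 kr): it must equal 0.81·1 + 0.19·0 = 0.81.
Chaining: u(924 kr) = 0.47·1.00 + 0.53·0.81 = 0.8993.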